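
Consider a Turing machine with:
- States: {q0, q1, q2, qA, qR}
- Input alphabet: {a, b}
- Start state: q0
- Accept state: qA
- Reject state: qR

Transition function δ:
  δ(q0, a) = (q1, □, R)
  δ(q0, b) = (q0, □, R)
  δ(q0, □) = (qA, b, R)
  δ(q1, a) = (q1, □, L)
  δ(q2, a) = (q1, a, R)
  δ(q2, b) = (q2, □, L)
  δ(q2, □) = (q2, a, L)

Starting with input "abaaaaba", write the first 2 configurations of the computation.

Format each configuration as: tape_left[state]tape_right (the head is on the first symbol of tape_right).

Transitions applied:
Step 1: δ(q0, a) = (q1, □, R)

The first 2 configurations are:
[q0]abaaaaba ⊢ □[q1]baaaaba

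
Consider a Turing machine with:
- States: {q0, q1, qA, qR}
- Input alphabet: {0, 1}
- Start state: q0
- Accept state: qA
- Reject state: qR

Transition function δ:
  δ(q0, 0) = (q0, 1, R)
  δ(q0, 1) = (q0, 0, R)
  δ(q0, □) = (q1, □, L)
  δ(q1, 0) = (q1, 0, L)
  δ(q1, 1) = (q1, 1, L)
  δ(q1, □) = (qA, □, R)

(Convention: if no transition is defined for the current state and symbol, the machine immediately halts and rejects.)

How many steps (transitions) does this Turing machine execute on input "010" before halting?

Execution trace:
Initial: [q0]010
Step 1: δ(q0, 0) = (q0, 1, R) → 1[q0]10
Step 2: δ(q0, 1) = (q0, 0, R) → 10[q0]0
Step 3: δ(q0, 0) = (q0, 1, R) → 101[q0]□
Step 4: δ(q0, □) = (q1, □, L) → 10[q1]1□
Step 5: δ(q1, 1) = (q1, 1, L) → 1[q1]01□
Step 6: δ(q1, 0) = (q1, 0, L) → [q1]101□
Step 7: δ(q1, 1) = (q1, 1, L) → [q1]□101□
Step 8: δ(q1, □) = (qA, □, R) → □[qA]101□

The machine reaches the accept state qA and halts.

The machine executed 8 steps before halting.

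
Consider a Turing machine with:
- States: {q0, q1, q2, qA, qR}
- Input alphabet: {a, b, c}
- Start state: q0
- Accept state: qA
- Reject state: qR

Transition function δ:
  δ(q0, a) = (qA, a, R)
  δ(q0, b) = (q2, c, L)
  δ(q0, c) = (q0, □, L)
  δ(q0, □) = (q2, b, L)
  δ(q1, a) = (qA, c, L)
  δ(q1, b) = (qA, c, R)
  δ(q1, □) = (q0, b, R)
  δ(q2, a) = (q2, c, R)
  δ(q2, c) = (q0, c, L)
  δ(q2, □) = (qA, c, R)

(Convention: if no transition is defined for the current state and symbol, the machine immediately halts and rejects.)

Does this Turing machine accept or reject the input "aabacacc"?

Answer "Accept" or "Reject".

Execution trace:
Initial: [q0]aabacacc
Step 1: δ(q0, a) = (qA, a, R) → a[qA]abacacc

The machine reaches the accept state qA and halts.

Answer: Accept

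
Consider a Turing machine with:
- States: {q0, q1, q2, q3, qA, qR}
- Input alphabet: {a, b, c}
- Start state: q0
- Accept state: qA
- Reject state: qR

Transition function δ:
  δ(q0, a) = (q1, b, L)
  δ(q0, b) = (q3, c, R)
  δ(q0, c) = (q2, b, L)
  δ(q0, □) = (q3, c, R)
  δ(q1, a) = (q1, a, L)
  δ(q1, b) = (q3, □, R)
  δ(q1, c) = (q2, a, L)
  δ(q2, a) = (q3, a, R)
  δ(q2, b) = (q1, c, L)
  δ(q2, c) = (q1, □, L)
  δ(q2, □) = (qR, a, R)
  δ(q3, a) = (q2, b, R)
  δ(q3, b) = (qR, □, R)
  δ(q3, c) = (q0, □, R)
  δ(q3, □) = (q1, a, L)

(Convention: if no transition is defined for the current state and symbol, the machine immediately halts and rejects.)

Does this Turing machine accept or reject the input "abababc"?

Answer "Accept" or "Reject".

Execution trace:
Initial: [q0]abababc
Step 1: δ(q0, a) = (q1, b, L) → [q1]□bbababc

No transition is defined for δ(q1, □). By convention the machine halts and rejects.

Answer: Reject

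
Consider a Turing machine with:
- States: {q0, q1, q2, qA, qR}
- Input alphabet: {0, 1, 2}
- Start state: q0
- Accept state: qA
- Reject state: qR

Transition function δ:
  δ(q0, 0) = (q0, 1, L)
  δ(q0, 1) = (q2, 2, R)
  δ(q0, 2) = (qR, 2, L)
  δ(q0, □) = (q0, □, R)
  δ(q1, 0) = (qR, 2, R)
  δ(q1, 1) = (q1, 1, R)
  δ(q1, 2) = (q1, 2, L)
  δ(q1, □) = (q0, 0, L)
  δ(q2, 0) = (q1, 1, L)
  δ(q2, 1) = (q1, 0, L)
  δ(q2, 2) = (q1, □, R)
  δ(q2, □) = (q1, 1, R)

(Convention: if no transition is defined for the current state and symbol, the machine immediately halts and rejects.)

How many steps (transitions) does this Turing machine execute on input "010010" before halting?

Execution trace:
Initial: [q0]010010
Step 1: δ(q0, 0) = (q0, 1, L) → [q0]□110010
Step 2: δ(q0, □) = (q0, □, R) → □[q0]110010
Step 3: δ(q0, 1) = (q2, 2, R) → □2[q2]10010
Step 4: δ(q2, 1) = (q1, 0, L) → □[q1]200010
Step 5: δ(q1, 2) = (q1, 2, L) → [q1]□200010
Step 6: δ(q1, □) = (q0, 0, L) → [q0]□0200010
Step 7: δ(q0, □) = (q0, □, R) → □[q0]0200010
Step 8: δ(q0, 0) = (q0, 1, L) → [q0]□1200010
Step 9: δ(q0, □) = (q0, □, R) → □[q0]1200010
Step 10: δ(q0, 1) = (q2, 2, R) → □2[q2]200010
Step 11: δ(q2, 2) = (q1, □, R) → □2□[q1]00010
Step 12: δ(q1, 0) = (qR, 2, R) → □2□2[qR]0010

The machine reaches the reject state qR and halts.

The machine executed 12 steps before halting.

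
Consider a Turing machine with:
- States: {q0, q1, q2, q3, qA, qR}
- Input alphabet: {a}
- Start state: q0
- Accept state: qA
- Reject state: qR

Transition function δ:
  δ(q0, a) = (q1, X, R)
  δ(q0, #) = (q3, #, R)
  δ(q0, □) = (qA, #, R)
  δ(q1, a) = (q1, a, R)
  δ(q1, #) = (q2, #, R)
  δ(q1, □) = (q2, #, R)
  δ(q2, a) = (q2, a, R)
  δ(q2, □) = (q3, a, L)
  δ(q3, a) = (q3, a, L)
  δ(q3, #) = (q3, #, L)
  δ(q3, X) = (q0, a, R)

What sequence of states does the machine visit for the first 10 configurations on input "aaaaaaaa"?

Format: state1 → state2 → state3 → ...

Execution trace:
Initial: [q0]aaaaaaaa
Step 1: δ(q0, a) = (q1, X, R) → X[q1]aaaaaaa
Step 2: δ(q1, a) = (q1, a, R) → Xa[q1]aaaaaa
Step 3: δ(q1, a) = (q1, a, R) → Xaa[q1]aaaaa
Step 4: δ(q1, a) = (q1, a, R) → Xaaa[q1]aaaa
Step 5: δ(q1, a) = (q1, a, R) → Xaaaa[q1]aaa
Step 6: δ(q1, a) = (q1, a, R) → Xaaaaa[q1]aa
Step 7: δ(q1, a) = (q1, a, R) → Xaaaaaa[q1]a
Step 8: δ(q1, a) = (q1, a, R) → Xaaaaaaa[q1]□
Step 9: δ(q1, □) = (q2, #, R) → Xaaaaaaa#[q2]□

State sequence: q0 → q1 → q1 → q1 → q1 → q1 → q1 → q1 → q1 → q2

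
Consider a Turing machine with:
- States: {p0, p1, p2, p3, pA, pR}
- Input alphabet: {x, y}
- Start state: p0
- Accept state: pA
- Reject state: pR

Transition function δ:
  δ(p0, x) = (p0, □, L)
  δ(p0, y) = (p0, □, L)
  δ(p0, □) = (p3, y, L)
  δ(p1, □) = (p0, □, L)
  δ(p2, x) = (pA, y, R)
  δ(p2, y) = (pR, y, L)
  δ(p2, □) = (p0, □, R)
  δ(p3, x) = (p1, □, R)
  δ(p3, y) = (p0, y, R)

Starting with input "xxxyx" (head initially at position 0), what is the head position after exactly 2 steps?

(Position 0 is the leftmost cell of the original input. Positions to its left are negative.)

Execution trace (head position shown):
Step 0: [p0]xxxyx  (head at position 0)
Step 1: move left → [p0]□□xxyx  (head at position -1)
Step 2: move left → [p3]□y□xxyx  (head at position -2)

After 2 steps, the head is at position -2.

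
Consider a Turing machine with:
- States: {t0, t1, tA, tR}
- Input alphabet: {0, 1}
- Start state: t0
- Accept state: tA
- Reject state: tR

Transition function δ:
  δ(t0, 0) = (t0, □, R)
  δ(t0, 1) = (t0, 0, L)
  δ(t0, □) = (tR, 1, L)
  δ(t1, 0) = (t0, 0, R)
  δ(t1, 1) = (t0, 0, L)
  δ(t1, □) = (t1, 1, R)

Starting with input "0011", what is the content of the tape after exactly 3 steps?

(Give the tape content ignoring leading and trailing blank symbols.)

Execution trace:
Initial: [t0]0011
Step 1: δ(t0, 0) = (t0, □, R) → □[t0]011
Step 2: δ(t0, 0) = (t0, □, R) → □□[t0]11
Step 3: δ(t0, 1) = (t0, 0, L) → □[t0]□01

After 3 steps, the tape (ignoring leading/trailing blanks) is: 01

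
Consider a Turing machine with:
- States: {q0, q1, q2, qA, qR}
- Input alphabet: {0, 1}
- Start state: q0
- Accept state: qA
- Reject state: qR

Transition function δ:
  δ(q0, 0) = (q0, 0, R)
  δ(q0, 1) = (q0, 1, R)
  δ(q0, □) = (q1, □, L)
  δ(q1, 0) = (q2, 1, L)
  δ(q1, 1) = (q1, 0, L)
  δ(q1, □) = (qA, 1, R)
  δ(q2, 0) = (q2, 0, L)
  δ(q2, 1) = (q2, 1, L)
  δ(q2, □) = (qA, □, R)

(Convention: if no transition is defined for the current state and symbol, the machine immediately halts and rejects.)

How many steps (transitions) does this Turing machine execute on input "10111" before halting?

Execution trace:
Initial: [q0]10111
Step 1: δ(q0, 1) = (q0, 1, R) → 1[q0]0111
Step 2: δ(q0, 0) = (q0, 0, R) → 10[q0]111
Step 3: δ(q0, 1) = (q0, 1, R) → 101[q0]11
Step 4: δ(q0, 1) = (q0, 1, R) → 1011[q0]1
Step 5: δ(q0, 1) = (q0, 1, R) → 10111[q0]□
Step 6: δ(q0, □) = (q1, □, L) → 1011[q1]1□
Step 7: δ(q1, 1) = (q1, 0, L) → 101[q1]10□
Step 8: δ(q1, 1) = (q1, 0, L) → 10[q1]100□
Step 9: δ(q1, 1) = (q1, 0, L) → 1[q1]0000□
Step 10: δ(q1, 0) = (q2, 1, L) → [q2]11000□
Step 11: δ(q2, 1) = (q2, 1, L) → [q2]□11000□
Step 12: δ(q2, □) = (qA, □, R) → □[qA]11000□

The machine reaches the accept state qA and halts.

The machine executed 12 steps before halting.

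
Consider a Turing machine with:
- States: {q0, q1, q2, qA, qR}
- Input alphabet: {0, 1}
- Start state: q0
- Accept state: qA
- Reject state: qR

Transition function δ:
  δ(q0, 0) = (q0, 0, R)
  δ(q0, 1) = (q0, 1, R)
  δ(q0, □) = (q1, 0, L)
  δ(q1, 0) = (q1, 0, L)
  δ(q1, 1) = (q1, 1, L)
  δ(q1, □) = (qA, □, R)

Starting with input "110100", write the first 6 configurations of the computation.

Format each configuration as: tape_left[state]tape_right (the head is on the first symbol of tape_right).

Transitions applied:
Step 1: δ(q0, 1) = (q0, 1, R)
Step 2: δ(q0, 1) = (q0, 1, R)
Step 3: δ(q0, 0) = (q0, 0, R)
Step 4: δ(q0, 1) = (q0, 1, R)
Step 5: δ(q0, 0) = (q0, 0, R)

The first 6 configurations are:
[q0]110100 ⊢ 1[q0]10100 ⊢ 11[q0]0100 ⊢ 110[q0]100 ⊢ 1101[q0]00 ⊢ 11010[q0]0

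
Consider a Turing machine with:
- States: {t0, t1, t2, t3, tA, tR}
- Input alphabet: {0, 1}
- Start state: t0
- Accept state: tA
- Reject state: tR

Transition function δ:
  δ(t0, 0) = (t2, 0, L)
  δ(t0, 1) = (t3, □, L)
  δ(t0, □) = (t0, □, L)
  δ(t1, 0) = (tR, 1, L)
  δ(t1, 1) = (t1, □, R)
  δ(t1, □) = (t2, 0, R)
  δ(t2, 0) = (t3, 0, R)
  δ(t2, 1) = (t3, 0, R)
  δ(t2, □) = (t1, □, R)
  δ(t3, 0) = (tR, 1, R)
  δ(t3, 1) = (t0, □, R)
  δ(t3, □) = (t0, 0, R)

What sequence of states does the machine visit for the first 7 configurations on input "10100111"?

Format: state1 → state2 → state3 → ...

Execution trace:
Initial: [t0]10100111
Step 1: δ(t0, 1) = (t3, □, L) → [t3]□□0100111
Step 2: δ(t3, □) = (t0, 0, R) → 0[t0]□0100111
Step 3: δ(t0, □) = (t0, □, L) → [t0]0□0100111
Step 4: δ(t0, 0) = (t2, 0, L) → [t2]□0□0100111
Step 5: δ(t2, □) = (t1, □, R) → □[t1]0□0100111
Step 6: δ(t1, 0) = (tR, 1, L) → [tR]□1□0100111

The machine reaches the reject state tR and halts.

State sequence: t0 → t3 → t0 → t0 → t2 → t1 → tR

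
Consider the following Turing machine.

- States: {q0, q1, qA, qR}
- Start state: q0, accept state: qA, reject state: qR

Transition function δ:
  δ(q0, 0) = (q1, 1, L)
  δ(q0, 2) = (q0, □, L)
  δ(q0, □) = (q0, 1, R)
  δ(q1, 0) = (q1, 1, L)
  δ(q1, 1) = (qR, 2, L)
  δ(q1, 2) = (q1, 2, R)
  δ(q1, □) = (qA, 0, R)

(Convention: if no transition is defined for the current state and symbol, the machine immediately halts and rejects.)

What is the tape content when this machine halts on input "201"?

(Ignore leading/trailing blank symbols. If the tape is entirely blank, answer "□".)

Execution trace:
Initial: [q0]201
Step 1: δ(q0, 2) = (q0, □, L) → [q0]□□01
Step 2: δ(q0, □) = (q0, 1, R) → 1[q0]□01
Step 3: δ(q0, □) = (q0, 1, R) → 11[q0]01
Step 4: δ(q0, 0) = (q1, 1, L) → 1[q1]111
Step 5: δ(q1, 1) = (qR, 2, L) → [qR]1211

The machine reaches the reject state qR and halts.

Final tape (ignoring leading/trailing blanks): 1211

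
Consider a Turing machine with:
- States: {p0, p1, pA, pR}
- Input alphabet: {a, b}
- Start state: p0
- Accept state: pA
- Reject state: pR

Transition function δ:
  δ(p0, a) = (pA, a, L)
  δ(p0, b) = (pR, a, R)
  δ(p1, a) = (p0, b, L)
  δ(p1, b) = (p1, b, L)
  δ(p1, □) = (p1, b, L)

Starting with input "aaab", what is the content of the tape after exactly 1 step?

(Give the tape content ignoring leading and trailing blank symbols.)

Execution trace:
Initial: [p0]aaab
Step 1: δ(p0, a) = (pA, a, L) → [pA]□aaab

The machine reaches the accept state pA and halts.

After 1 step, the tape (ignoring leading/trailing blanks) is: aaab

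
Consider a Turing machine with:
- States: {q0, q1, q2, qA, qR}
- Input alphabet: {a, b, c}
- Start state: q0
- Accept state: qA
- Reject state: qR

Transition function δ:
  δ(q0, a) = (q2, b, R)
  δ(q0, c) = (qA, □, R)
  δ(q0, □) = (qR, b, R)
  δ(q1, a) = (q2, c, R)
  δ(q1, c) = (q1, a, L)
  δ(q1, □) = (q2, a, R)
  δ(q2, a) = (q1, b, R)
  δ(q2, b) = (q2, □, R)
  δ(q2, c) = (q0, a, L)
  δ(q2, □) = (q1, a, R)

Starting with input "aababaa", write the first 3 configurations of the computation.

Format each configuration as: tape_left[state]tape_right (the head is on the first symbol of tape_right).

Transitions applied:
Step 1: δ(q0, a) = (q2, b, R)
Step 2: δ(q2, a) = (q1, b, R)

The first 3 configurations are:
[q0]aababaa ⊢ b[q2]ababaa ⊢ bb[q1]babaa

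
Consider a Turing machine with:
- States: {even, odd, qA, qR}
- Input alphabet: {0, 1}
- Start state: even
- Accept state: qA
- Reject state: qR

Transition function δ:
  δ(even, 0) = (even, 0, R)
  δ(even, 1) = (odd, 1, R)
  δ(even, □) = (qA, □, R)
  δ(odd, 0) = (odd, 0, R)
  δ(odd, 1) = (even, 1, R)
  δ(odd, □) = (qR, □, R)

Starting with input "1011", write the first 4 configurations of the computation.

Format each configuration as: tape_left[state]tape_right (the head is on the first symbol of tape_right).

Transitions applied:
Step 1: δ(even, 1) = (odd, 1, R)
Step 2: δ(odd, 0) = (odd, 0, R)
Step 3: δ(odd, 1) = (even, 1, R)

The first 4 configurations are:
[even]1011 ⊢ 1[odd]011 ⊢ 10[odd]11 ⊢ 101[even]1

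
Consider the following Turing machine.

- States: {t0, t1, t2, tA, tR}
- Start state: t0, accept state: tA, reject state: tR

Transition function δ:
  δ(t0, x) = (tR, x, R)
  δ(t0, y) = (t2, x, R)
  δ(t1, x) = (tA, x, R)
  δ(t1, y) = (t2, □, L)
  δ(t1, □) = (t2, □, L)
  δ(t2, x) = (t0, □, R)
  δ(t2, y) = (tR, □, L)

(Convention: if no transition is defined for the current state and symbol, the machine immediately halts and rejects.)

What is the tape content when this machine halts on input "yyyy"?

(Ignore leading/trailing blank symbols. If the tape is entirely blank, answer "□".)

Execution trace:
Initial: [t0]yyyy
Step 1: δ(t0, y) = (t2, x, R) → x[t2]yyy
Step 2: δ(t2, y) = (tR, □, L) → [tR]x□yy

The machine reaches the reject state tR and halts.

Final tape (ignoring leading/trailing blanks): x□yy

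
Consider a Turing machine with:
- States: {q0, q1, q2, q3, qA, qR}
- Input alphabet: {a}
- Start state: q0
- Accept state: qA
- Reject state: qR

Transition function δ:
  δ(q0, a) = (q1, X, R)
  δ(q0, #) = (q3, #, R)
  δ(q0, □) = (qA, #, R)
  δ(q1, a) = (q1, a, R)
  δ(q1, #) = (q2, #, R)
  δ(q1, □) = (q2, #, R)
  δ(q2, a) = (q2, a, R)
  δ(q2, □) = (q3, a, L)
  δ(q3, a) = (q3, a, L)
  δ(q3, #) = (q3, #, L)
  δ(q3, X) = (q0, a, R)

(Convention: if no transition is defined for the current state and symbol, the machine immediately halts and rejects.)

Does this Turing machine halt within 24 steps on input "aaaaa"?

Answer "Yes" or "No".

Execution trace:
Initial: [q0]aaaaa
Step 1: δ(q0, a) = (q1, X, R) → X[q1]aaaa
Step 2: δ(q1, a) = (q1, a, R) → Xa[q1]aaa
Step 3: δ(q1, a) = (q1, a, R) → Xaa[q1]aa
Step 4: δ(q1, a) = (q1, a, R) → Xaaa[q1]a
Step 5: δ(q1, a) = (q1, a, R) → Xaaaa[q1]□
Step 6: δ(q1, □) = (q2, #, R) → Xaaaa#[q2]□
Step 7: δ(q2, □) = (q3, a, L) → Xaaaa[q3]#a
Step 8: δ(q3, #) = (q3, #, L) → Xaaa[q3]a#a
Step 9: δ(q3, a) = (q3, a, L) → Xaa[q3]aa#a
Step 10: δ(q3, a) = (q3, a, L) → Xa[q3]aaa#a
Step 11: δ(q3, a) = (q3, a, L) → X[q3]aaaa#a
Step 12: δ(q3, a) = (q3, a, L) → [q3]Xaaaa#a
Step 13: δ(q3, X) = (q0, a, R) → a[q0]aaaa#a
Step 14: δ(q0, a) = (q1, X, R) → aX[q1]aaa#a
Step 15: δ(q1, a) = (q1, a, R) → aXa[q1]aa#a
Step 16: δ(q1, a) = (q1, a, R) → aXaa[q1]a#a
Step 17: δ(q1, a) = (q1, a, R) → aXaaa[q1]#a
Step 18: δ(q1, #) = (q2, #, R) → aXaaa#[q2]a
Step 19: δ(q2, a) = (q2, a, R) → aXaaa#a[q2]□
Step 20: δ(q2, □) = (q3, a, L) → aXaaa#[q3]aa
Step 21: δ(q3, a) = (q3, a, L) → aXaaa[q3]#aa
Step 22: δ(q3, #) = (q3, #, L) → aXaa[q3]a#aa
Step 23: δ(q3, a) = (q3, a, L) → aXa[q3]aa#aa
Step 24: δ(q3, a) = (q3, a, L) → aX[q3]aaa#aa

The machine has not reached a halting state after 24 steps.
The machine did not halt within the 24-step bound.

Answer: No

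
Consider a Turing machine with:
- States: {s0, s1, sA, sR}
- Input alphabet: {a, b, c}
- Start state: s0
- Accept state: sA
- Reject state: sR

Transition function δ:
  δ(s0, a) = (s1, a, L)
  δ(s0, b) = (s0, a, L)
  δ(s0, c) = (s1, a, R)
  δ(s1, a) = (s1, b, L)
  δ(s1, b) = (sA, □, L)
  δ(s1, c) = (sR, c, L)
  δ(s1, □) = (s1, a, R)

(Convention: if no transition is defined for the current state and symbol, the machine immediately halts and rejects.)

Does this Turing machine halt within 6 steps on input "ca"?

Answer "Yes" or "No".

Execution trace:
Initial: [s0]ca
Step 1: δ(s0, c) = (s1, a, R) → a[s1]a
Step 2: δ(s1, a) = (s1, b, L) → [s1]ab
Step 3: δ(s1, a) = (s1, b, L) → [s1]□bb
Step 4: δ(s1, □) = (s1, a, R) → a[s1]bb
Step 5: δ(s1, b) = (sA, □, L) → [sA]a□b

The machine reaches the accept state sA and halts.
The machine halted after 5 steps (within the 6-step bound).

Answer: Yes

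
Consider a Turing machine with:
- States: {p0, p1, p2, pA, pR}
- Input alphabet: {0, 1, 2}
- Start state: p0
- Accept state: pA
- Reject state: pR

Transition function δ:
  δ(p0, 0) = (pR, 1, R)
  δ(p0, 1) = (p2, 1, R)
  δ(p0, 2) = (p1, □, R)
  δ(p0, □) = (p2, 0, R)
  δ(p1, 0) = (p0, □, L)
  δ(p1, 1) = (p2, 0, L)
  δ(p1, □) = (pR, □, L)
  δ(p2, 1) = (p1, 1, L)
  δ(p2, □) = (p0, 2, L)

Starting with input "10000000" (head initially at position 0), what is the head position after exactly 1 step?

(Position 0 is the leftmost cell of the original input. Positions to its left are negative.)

Execution trace (head position shown):
Step 0: [p0]10000000  (head at position 0)
Step 1: move right → 1[p2]0000000  (head at position 1)

After 1 step, the head is at position 1.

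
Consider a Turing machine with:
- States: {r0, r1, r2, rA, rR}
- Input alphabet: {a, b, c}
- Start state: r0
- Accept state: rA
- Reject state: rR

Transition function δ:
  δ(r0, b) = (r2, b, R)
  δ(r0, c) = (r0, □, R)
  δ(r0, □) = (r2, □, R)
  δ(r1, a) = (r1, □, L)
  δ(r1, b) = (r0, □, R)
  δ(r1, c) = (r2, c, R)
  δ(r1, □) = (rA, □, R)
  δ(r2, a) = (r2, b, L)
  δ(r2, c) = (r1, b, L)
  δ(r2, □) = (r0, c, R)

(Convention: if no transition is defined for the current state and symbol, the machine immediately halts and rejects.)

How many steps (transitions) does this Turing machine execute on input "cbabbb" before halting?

Execution trace:
Initial: [r0]cbabbb
Step 1: δ(r0, c) = (r0, □, R) → □[r0]babbb
Step 2: δ(r0, b) = (r2, b, R) → □b[r2]abbb
Step 3: δ(r2, a) = (r2, b, L) → □[r2]bbbbb

No transition is defined for δ(r2, b). By convention the machine halts and rejects.

The machine executed 3 steps before halting.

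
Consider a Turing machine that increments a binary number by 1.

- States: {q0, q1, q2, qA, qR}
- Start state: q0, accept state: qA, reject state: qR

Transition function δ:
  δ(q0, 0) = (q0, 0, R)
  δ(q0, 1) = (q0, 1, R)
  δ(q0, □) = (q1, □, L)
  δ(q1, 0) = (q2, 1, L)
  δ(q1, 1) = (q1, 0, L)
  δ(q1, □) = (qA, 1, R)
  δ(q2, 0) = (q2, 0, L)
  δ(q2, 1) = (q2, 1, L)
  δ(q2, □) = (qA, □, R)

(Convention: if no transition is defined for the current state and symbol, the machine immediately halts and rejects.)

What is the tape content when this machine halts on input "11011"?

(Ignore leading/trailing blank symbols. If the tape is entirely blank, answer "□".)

Execution trace:
Initial: [q0]11011
Step 1: δ(q0, 1) = (q0, 1, R) → 1[q0]1011
Step 2: δ(q0, 1) = (q0, 1, R) → 11[q0]011
Step 3: δ(q0, 0) = (q0, 0, R) → 110[q0]11
Step 4: δ(q0, 1) = (q0, 1, R) → 1101[q0]1
Step 5: δ(q0, 1) = (q0, 1, R) → 11011[q0]□
Step 6: δ(q0, □) = (q1, □, L) → 1101[q1]1□
Step 7: δ(q1, 1) = (q1, 0, L) → 110[q1]10□
Step 8: δ(q1, 1) = (q1, 0, L) → 11[q1]000□
Step 9: δ(q1, 0) = (q2, 1, L) → 1[q2]1100□
Step 10: δ(q2, 1) = (q2, 1, L) → [q2]11100□
Step 11: δ(q2, 1) = (q2, 1, L) → [q2]□11100□
Step 12: δ(q2, □) = (qA, □, R) → □[qA]11100□

The machine reaches the accept state qA and halts.

Final tape (ignoring leading/trailing blanks): 11100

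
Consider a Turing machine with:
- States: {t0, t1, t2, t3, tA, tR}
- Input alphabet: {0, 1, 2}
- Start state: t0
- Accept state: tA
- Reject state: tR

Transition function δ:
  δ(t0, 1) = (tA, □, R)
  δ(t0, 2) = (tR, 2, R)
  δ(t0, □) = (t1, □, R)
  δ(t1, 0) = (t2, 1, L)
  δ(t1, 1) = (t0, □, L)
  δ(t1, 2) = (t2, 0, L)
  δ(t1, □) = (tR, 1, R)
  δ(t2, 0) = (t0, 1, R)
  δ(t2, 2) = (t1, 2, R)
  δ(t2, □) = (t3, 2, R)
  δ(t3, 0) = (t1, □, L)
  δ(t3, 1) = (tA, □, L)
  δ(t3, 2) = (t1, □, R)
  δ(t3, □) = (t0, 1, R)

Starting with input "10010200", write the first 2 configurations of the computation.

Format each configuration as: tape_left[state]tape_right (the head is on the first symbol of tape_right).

Transitions applied:
Step 1: δ(t0, 1) = (tA, □, R)

The first 2 configurations are:
[t0]10010200 ⊢ □[tA]0010200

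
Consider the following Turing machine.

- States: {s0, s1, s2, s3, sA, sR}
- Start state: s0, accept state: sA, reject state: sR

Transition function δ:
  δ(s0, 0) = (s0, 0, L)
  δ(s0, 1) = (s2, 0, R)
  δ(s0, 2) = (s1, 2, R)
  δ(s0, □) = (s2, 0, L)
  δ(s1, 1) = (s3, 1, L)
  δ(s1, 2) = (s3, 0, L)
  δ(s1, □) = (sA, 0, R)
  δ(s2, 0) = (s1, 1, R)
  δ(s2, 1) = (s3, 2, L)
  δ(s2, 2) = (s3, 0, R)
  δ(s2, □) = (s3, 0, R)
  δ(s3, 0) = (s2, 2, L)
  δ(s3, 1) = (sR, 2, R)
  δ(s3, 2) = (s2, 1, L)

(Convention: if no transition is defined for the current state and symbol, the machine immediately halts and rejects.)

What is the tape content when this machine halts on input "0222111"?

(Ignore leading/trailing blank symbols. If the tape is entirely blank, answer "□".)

Execution trace:
Initial: [s0]0222111
Step 1: δ(s0, 0) = (s0, 0, L) → [s0]□0222111
Step 2: δ(s0, □) = (s2, 0, L) → [s2]□00222111
Step 3: δ(s2, □) = (s3, 0, R) → 0[s3]00222111
Step 4: δ(s3, 0) = (s2, 2, L) → [s2]020222111
Step 5: δ(s2, 0) = (s1, 1, R) → 1[s1]20222111
Step 6: δ(s1, 2) = (s3, 0, L) → [s3]100222111
Step 7: δ(s3, 1) = (sR, 2, R) → 2[sR]00222111

The machine reaches the reject state sR and halts.

Final tape (ignoring leading/trailing blanks): 200222111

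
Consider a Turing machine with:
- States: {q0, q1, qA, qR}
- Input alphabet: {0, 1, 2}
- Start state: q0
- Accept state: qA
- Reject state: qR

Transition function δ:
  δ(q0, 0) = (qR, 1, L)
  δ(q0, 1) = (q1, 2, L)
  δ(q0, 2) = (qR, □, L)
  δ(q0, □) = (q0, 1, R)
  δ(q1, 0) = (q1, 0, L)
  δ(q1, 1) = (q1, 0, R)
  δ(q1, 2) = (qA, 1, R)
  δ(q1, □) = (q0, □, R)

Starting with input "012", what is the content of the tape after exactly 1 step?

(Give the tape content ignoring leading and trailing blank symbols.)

Execution trace:
Initial: [q0]012
Step 1: δ(q0, 0) = (qR, 1, L) → [qR]□112

The machine reaches the reject state qR and halts.

After 1 step, the tape (ignoring leading/trailing blanks) is: 112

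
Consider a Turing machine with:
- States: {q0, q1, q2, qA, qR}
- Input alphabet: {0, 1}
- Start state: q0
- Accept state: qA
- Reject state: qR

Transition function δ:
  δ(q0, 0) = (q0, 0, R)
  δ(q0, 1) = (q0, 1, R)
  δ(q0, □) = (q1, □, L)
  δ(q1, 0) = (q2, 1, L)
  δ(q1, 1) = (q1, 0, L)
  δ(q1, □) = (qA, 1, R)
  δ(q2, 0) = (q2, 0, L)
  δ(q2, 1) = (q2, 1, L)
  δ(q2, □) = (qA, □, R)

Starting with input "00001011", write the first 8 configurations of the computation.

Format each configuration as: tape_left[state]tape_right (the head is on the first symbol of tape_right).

Transitions applied:
Step 1: δ(q0, 0) = (q0, 0, R)
Step 2: δ(q0, 0) = (q0, 0, R)
Step 3: δ(q0, 0) = (q0, 0, R)
Step 4: δ(q0, 0) = (q0, 0, R)
Step 5: δ(q0, 1) = (q0, 1, R)
Step 6: δ(q0, 0) = (q0, 0, R)
Step 7: δ(q0, 1) = (q0, 1, R)

The first 8 configurations are:
[q0]00001011 ⊢ 0[q0]0001011 ⊢ 00[q0]001011 ⊢ 000[q0]01011 ⊢ 0000[q0]1011 ⊢ 00001[q0]011 ⊢ 000010[q0]11 ⊢ 0000101[q0]1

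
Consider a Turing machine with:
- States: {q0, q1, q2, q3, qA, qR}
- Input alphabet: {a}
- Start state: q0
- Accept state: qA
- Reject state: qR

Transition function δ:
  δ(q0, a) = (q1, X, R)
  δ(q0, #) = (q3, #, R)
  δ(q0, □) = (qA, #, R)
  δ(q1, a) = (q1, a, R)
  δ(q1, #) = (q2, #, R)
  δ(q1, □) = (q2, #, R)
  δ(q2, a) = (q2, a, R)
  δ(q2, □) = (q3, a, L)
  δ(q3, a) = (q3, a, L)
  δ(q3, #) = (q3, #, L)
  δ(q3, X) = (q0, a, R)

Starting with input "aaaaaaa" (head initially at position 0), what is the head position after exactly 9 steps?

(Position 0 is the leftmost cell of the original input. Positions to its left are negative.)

Execution trace (head position shown):
Step 0: [q0]aaaaaaa  (head at position 0)
Step 1: move right → X[q1]aaaaaa  (head at position 1)
Step 2: move right → Xa[q1]aaaaa  (head at position 2)
Step 3: move right → Xaa[q1]aaaa  (head at position 3)
Step 4: move right → Xaaa[q1]aaa  (head at position 4)
Step 5: move right → Xaaaa[q1]aa  (head at position 5)
Step 6: move right → Xaaaaa[q1]a  (head at position 6)
Step 7: move right → Xaaaaaa[q1]□  (head at position 7)
Step 8: move right → Xaaaaaa#[q2]□  (head at position 8)
Step 9: move left → Xaaaaaa[q3]#a  (head at position 7)

After 9 steps, the head is at position 7.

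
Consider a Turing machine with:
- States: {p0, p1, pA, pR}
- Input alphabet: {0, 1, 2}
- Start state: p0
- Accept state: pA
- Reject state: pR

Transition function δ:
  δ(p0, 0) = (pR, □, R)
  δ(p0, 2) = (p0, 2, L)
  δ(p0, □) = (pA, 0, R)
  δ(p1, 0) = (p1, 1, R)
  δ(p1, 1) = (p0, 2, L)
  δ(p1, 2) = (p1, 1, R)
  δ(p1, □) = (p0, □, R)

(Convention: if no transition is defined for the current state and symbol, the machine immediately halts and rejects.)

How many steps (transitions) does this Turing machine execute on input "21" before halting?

Execution trace:
Initial: [p0]21
Step 1: δ(p0, 2) = (p0, 2, L) → [p0]□21
Step 2: δ(p0, □) = (pA, 0, R) → 0[pA]21

The machine reaches the accept state pA and halts.

The machine executed 2 steps before halting.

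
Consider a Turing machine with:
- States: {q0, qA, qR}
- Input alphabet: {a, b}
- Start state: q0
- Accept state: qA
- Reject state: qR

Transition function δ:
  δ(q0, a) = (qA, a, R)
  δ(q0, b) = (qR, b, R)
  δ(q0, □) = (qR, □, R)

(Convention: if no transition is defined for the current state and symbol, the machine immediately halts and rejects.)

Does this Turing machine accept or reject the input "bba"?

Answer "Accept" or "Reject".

Execution trace:
Initial: [q0]bba
Step 1: δ(q0, b) = (qR, b, R) → b[qR]ba

The machine reaches the reject state qR and halts.

Answer: Reject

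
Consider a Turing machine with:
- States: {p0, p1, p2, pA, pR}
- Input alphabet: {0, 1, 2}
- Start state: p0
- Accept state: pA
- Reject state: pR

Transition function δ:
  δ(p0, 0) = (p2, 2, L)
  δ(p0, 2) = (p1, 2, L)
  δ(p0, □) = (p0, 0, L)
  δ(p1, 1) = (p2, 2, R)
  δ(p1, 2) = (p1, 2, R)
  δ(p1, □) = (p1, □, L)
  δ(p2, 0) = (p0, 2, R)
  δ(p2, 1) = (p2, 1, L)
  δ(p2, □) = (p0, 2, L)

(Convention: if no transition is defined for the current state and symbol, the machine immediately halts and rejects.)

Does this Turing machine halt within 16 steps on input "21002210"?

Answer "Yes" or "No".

Execution trace:
Initial: [p0]21002210
Step 1: δ(p0, 2) = (p1, 2, L) → [p1]□21002210
Step 2: δ(p1, □) = (p1, □, L) → [p1]□□21002210
Step 3: δ(p1, □) = (p1, □, L) → [p1]□□□21002210
Step 4: δ(p1, □) = (p1, □, L) → [p1]□□□□21002210
Step 5: δ(p1, □) = (p1, □, L) → [p1]□□□□□21002210
Step 6: δ(p1, □) = (p1, □, L) → [p1]□□□□□□21002210
Step 7: δ(p1, □) = (p1, □, L) → [p1]□□□□□□□21002210
Step 8: δ(p1, □) = (p1, □, L) → [p1]□□□□□□□□21002210
Step 9: δ(p1, □) = (p1, □, L) → [p1]□□□□□□□□□21002210
Step 10: δ(p1, □) = (p1, □, L) → [p1]□□□□□□□□□□21002210
Step 11: δ(p1, □) = (p1, □, L) → [p1]□□□□□□□□□□□21002210
Step 12: δ(p1, □) = (p1, □, L) → [p1]□□□□□□□□□□□□21002210
Step 13: δ(p1, □) = (p1, □, L) → [p1]□□□□□□□□□□□□□21002210
Step 14: δ(p1, □) = (p1, □, L) → [p1]□□□□□□□□□□□□□□21002210
Step 15: δ(p1, □) = (p1, □, L) → [p1]□□□□□□□□□□□□□□□21002210
Step 16: δ(p1, □) = (p1, □, L) → [p1]□□□□□□□□□□□□□□□□21002210

The machine has not reached a halting state after 16 steps.
The machine did not halt within the 16-step bound.

Answer: No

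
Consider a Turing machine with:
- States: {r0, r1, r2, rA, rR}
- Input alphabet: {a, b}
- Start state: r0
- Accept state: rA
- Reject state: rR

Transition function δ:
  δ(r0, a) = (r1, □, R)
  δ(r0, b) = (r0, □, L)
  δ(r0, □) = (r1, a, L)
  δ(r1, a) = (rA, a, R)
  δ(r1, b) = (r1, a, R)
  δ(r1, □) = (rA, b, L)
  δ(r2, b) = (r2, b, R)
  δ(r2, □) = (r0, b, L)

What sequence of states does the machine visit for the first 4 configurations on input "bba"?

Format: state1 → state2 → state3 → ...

Execution trace:
Initial: [r0]bba
Step 1: δ(r0, b) = (r0, □, L) → [r0]□□ba
Step 2: δ(r0, □) = (r1, a, L) → [r1]□a□ba
Step 3: δ(r1, □) = (rA, b, L) → [rA]□ba□ba

The machine reaches the accept state rA and halts.

State sequence: r0 → r0 → r1 → rA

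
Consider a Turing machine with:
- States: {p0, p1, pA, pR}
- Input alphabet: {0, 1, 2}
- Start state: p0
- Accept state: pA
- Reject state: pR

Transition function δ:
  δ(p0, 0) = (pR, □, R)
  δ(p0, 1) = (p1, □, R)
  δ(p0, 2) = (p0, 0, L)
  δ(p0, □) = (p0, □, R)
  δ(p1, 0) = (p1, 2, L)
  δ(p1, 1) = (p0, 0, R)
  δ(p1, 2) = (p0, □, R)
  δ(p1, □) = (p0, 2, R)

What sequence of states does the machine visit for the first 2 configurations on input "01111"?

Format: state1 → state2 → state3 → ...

Execution trace:
Initial: [p0]01111
Step 1: δ(p0, 0) = (pR, □, R) → □[pR]1111

The machine reaches the reject state pR and halts.

State sequence: p0 → pR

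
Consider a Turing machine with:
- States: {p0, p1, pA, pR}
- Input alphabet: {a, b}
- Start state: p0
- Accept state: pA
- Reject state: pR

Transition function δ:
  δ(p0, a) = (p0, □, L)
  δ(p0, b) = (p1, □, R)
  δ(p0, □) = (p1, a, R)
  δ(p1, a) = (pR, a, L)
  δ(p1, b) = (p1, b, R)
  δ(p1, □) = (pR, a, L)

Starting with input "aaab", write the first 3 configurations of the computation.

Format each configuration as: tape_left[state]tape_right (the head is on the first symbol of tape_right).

Transitions applied:
Step 1: δ(p0, a) = (p0, □, L)
Step 2: δ(p0, □) = (p1, a, R)

The first 3 configurations are:
[p0]aaab ⊢ [p0]□□aab ⊢ a[p1]□aab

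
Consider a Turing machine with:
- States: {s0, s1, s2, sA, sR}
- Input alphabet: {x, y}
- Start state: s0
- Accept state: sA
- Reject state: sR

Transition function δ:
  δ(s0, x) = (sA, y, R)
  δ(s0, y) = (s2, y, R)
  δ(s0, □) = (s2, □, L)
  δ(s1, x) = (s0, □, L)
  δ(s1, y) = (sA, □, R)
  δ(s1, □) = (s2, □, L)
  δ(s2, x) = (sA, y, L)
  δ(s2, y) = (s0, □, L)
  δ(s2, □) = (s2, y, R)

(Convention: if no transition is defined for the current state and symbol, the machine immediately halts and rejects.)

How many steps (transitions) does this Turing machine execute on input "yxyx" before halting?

Execution trace:
Initial: [s0]yxyx
Step 1: δ(s0, y) = (s2, y, R) → y[s2]xyx
Step 2: δ(s2, x) = (sA, y, L) → [sA]yyyx

The machine reaches the accept state sA and halts.

The machine executed 2 steps before halting.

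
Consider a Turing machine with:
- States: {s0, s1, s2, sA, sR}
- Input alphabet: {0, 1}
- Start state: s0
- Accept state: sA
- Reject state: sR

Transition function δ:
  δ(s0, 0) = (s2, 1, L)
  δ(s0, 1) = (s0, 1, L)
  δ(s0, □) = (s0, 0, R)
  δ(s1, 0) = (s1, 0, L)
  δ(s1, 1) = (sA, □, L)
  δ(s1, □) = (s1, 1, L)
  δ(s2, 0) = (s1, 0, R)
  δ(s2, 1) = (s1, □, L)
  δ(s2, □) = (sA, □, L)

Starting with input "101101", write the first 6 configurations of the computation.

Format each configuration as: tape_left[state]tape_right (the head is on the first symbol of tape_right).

Transitions applied:
Step 1: δ(s0, 1) = (s0, 1, L)
Step 2: δ(s0, □) = (s0, 0, R)
Step 3: δ(s0, 1) = (s0, 1, L)
Step 4: δ(s0, 0) = (s2, 1, L)
Step 5: δ(s2, □) = (sA, □, L)

The first 6 configurations are:
[s0]101101 ⊢ [s0]□101101 ⊢ 0[s0]101101 ⊢ [s0]0101101 ⊢ [s2]□1101101 ⊢ [sA]□□1101101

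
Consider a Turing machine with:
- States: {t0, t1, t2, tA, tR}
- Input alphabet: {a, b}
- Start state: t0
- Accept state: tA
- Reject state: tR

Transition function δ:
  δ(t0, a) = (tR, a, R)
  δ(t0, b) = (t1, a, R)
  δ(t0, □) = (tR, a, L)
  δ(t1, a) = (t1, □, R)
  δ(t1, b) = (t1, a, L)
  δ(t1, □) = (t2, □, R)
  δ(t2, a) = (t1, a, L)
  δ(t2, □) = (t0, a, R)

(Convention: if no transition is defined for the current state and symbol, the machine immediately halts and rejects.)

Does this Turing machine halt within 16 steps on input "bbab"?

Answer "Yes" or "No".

Execution trace:
Initial: [t0]bbab
Step 1: δ(t0, b) = (t1, a, R) → a[t1]bab
Step 2: δ(t1, b) = (t1, a, L) → [t1]aaab
Step 3: δ(t1, a) = (t1, □, R) → □[t1]aab
Step 4: δ(t1, a) = (t1, □, R) → □□[t1]ab
Step 5: δ(t1, a) = (t1, □, R) → □□□[t1]b
Step 6: δ(t1, b) = (t1, a, L) → □□[t1]□a
Step 7: δ(t1, □) = (t2, □, R) → □□□[t2]a
Step 8: δ(t2, a) = (t1, a, L) → □□[t1]□a
Step 9: δ(t1, □) = (t2, □, R) → □□□[t2]a
Step 10: δ(t2, a) = (t1, a, L) → □□[t1]□a
Step 11: δ(t1, □) = (t2, □, R) → □□□[t2]a
Step 12: δ(t2, a) = (t1, a, L) → □□[t1]□a
Step 13: δ(t1, □) = (t2, □, R) → □□□[t2]a
Step 14: δ(t2, a) = (t1, a, L) → □□[t1]□a
Step 15: δ(t1, □) = (t2, □, R) → □□□[t2]a
Step 16: δ(t2, a) = (t1, a, L) → □□[t1]□a

The machine has not reached a halting state after 16 steps.
The machine did not halt within the 16-step bound.

Answer: No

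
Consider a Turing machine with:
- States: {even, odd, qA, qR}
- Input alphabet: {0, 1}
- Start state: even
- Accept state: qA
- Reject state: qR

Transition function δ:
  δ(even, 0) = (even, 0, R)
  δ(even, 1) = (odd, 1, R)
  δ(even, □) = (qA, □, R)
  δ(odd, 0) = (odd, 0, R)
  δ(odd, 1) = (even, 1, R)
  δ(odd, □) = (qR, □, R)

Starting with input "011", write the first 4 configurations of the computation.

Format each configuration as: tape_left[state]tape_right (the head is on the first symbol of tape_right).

Transitions applied:
Step 1: δ(even, 0) = (even, 0, R)
Step 2: δ(even, 1) = (odd, 1, R)
Step 3: δ(odd, 1) = (even, 1, R)

The first 4 configurations are:
[even]011 ⊢ 0[even]11 ⊢ 01[odd]1 ⊢ 011[even]□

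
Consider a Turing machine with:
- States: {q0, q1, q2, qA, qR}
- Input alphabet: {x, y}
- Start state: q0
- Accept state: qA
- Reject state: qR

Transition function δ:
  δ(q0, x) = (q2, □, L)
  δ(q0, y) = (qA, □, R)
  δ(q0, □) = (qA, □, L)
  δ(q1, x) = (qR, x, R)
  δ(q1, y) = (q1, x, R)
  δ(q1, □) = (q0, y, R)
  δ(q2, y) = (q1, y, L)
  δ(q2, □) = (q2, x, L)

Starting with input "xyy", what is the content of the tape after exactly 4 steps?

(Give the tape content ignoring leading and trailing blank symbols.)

Execution trace:
Initial: [q0]xyy
Step 1: δ(q0, x) = (q2, □, L) → [q2]□□yy
Step 2: δ(q2, □) = (q2, x, L) → [q2]□x□yy
Step 3: δ(q2, □) = (q2, x, L) → [q2]□xx□yy
Step 4: δ(q2, □) = (q2, x, L) → [q2]□xxx□yy

After 4 steps, the tape (ignoring leading/trailing blanks) is: xxx□yy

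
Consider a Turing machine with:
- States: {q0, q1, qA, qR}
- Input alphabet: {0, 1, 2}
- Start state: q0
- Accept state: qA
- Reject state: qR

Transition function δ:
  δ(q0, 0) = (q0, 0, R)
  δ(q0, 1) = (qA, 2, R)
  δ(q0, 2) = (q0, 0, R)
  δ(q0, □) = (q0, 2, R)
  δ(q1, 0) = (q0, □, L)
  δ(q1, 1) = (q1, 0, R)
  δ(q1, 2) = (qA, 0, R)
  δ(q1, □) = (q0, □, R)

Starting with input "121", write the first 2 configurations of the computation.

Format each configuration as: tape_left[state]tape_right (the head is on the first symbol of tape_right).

Transitions applied:
Step 1: δ(q0, 1) = (qA, 2, R)

The first 2 configurations are:
[q0]121 ⊢ 2[qA]21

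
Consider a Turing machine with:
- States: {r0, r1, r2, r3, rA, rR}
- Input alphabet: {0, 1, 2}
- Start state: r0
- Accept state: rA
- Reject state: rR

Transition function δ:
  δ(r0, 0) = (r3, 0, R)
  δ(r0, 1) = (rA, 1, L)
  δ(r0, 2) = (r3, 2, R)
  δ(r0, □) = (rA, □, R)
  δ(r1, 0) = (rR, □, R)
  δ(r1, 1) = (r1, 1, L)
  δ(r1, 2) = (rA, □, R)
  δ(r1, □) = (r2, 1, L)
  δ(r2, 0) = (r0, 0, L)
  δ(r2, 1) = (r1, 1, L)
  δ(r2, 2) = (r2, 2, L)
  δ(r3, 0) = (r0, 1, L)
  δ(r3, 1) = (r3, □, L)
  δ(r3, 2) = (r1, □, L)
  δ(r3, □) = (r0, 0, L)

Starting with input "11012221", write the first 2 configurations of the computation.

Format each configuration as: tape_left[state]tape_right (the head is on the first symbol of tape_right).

Transitions applied:
Step 1: δ(r0, 1) = (rA, 1, L)

The first 2 configurations are:
[r0]11012221 ⊢ [rA]□11012221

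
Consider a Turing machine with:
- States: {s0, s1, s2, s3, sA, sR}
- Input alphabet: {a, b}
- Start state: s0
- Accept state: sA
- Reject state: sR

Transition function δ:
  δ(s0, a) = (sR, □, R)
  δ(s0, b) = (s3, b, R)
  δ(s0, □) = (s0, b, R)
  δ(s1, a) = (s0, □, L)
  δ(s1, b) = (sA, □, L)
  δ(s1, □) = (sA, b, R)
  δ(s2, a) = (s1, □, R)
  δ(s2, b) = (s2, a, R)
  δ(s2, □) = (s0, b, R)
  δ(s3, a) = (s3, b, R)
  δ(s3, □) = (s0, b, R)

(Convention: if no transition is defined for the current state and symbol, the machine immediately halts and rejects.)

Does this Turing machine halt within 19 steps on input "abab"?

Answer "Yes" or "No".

Execution trace:
Initial: [s0]abab
Step 1: δ(s0, a) = (sR, □, R) → □[sR]bab

The machine reaches the reject state sR and halts.
The machine halted after 1 step (within the 19-step bound).

Answer: Yes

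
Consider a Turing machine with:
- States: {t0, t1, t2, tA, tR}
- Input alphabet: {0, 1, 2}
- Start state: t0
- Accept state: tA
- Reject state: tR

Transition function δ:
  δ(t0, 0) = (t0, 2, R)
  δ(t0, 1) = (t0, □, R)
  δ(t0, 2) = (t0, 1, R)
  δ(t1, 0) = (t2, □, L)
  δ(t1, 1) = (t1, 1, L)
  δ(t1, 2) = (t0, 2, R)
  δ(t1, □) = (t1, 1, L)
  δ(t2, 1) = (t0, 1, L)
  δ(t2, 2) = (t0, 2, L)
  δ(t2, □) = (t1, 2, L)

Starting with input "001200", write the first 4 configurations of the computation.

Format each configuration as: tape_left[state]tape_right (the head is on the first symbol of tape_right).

Transitions applied:
Step 1: δ(t0, 0) = (t0, 2, R)
Step 2: δ(t0, 0) = (t0, 2, R)
Step 3: δ(t0, 1) = (t0, □, R)

The first 4 configurations are:
[t0]001200 ⊢ 2[t0]01200 ⊢ 22[t0]1200 ⊢ 22□[t0]200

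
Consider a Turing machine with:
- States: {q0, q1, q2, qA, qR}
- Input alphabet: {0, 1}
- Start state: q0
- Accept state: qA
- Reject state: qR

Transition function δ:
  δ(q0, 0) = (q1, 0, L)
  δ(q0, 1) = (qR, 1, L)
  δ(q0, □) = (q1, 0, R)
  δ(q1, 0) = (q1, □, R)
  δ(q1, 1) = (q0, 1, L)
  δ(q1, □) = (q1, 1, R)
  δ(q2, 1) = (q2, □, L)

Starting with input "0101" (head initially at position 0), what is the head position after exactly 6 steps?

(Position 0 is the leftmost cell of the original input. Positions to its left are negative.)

Execution trace (head position shown):
Step 0: [q0]0101  (head at position 0)
Step 1: move left → [q1]□0101  (head at position -1)
Step 2: move right → 1[q1]0101  (head at position 0)
Step 3: move right → 1□[q1]101  (head at position 1)
Step 4: move left → 1[q0]□101  (head at position 0)
Step 5: move right → 10[q1]101  (head at position 1)
Step 6: move left → 1[q0]0101  (head at position 0)

After 6 steps, the head is at position 0.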